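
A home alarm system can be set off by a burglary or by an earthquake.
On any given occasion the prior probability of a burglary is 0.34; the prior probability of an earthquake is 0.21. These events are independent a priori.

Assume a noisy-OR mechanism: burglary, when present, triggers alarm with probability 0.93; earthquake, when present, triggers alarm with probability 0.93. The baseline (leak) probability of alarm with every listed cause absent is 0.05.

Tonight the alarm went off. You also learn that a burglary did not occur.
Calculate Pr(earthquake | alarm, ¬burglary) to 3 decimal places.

Under noisy-OR, P(alarm | causes) = 1 − (1−0.05)·∏(1−qᵢ) over the active causes.
P(alarm | ¬burglary) = 0.05*0.79 + 0.9335*0.21 = 0.039500 + 0.196035 = 0.235535
Of this, 0.196035 comes from 0.9335*0.21 (the earthquake=true cases).
P(earthquake | alarm, ¬burglary) = 0.196035 / 0.235535 ≈ 0.832

Pr(earthquake | alarm, ¬burglary) ≈ 0.832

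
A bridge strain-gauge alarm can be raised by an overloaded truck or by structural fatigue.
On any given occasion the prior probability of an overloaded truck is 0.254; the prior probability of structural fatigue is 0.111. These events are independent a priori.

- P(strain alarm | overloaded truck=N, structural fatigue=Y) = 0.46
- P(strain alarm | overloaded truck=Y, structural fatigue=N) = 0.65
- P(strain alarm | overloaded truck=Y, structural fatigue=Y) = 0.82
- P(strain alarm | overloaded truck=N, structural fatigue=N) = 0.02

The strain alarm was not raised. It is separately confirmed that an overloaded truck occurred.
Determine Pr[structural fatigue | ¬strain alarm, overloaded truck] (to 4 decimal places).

Pr[structural fatigue | ¬strain alarm, overloaded truck] ≈ 0.0603

Sum P(¬strain alarm|·) weighted by the priors over both values of structural fatigue:
  P(¬strain alarm | overloaded truck) = 0.35*0.889 + 0.18*0.111
        = 0.311150 + 0.019980 = 0.331130
The terms with structural fatigue present sum to 0.019980, so
  P(structural fatigue | ¬strain alarm, overloaded truck) = 0.019980 / 0.331130 ≈ 0.0603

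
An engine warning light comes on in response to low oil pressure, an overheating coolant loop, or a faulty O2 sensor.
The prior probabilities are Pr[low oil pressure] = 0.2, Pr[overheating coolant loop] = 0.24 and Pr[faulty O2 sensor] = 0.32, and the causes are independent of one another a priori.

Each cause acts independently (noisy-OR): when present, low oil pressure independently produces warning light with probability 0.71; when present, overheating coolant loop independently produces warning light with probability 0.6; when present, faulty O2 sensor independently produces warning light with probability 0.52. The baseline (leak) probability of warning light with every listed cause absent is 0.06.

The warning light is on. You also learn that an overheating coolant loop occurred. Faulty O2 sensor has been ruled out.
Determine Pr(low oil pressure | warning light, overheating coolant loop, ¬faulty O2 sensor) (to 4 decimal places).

Pr(low oil pressure | warning light, overheating coolant loop, ¬faulty O2 sensor) ≈ 0.2631

Under noisy-OR, P(warning light | causes) = 1 − (1−0.06)·∏(1−qᵢ) over the active causes.
P(warning light | overheating coolant loop, ¬faulty O2 sensor) = 0.624×0.8 + 0.89096×0.2 = 0.499200 + 0.178192 = 0.677392
The low oil pressure-present share is 0.89096×0.2 = 0.178192.
Hence the posterior is 0.178192/0.677392 ≈ 0.2631.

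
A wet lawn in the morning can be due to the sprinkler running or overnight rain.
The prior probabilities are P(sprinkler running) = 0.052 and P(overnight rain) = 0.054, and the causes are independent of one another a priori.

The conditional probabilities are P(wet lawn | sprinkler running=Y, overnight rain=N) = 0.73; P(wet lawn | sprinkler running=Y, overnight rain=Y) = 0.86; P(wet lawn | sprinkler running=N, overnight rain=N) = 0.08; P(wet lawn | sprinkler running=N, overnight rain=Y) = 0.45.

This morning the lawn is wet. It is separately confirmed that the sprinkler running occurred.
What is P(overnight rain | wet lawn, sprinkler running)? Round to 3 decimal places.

P(overnight rain | wet lawn, sprinkler running) ≈ 0.063

For the numerator, keep only overnight rain=true terms: 0.86·0.054 = 0.046440
The normalizing constant is 0.73·0.946 + 0.86·0.054 = 0.737020
Posterior = 0.046440 / 0.737020 ≈ 0.063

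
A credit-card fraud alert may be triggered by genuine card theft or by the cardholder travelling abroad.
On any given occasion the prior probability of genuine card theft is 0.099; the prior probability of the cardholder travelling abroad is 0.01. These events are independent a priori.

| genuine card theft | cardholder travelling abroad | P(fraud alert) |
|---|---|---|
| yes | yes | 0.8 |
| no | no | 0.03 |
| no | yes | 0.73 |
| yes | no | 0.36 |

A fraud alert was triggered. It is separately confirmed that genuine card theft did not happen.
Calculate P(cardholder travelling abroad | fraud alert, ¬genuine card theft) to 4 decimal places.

P(cardholder travelling abroad | fraud alert, ¬genuine card theft) ≈ 0.1973

By total probability over both values of cardholder travelling abroad:
  P(fraud alert | ¬genuine card theft) = 0.03×0.99 + 0.73×0.01
        = 0.029700 + 0.007300 = 0.037000
The terms with cardholder travelling abroad present sum to 0.007300, so
  P(cardholder travelling abroad | fraud alert, ¬genuine card theft) = 0.007300 / 0.037000 ≈ 0.1973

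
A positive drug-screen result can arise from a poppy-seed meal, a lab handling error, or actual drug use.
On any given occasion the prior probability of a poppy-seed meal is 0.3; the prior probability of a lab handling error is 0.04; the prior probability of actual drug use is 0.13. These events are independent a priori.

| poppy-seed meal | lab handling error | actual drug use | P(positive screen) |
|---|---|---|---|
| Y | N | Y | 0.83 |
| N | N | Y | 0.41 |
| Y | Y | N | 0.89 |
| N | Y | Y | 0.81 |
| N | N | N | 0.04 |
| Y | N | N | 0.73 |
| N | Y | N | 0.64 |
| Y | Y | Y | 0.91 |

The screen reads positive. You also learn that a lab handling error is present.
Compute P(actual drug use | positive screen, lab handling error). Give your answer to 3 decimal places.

P(actual drug use | positive screen, lab handling error) ≈ 0.149

Numerator (weight on configurations with actual drug use): 0.073710 + 0.035490 = 0.109200
Normalizer over all consistent configurations: 0.64*0.7*0.87 + 0.81*0.7*0.13 + 0.89*0.3*0.87 + 0.91*0.3*0.13 = 0.731250
P(actual drug use | positive screen, lab handling error) = 0.109200/0.731250 ≈ 0.149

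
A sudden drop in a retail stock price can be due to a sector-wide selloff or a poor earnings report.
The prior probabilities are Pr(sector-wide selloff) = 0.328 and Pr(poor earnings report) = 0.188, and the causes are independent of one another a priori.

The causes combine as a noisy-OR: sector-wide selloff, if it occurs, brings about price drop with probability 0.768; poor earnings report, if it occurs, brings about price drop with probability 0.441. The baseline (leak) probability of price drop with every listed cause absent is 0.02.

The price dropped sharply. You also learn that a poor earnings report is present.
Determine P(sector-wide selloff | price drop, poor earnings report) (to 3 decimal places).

Under noisy-OR, P(price drop | causes) = 1 − (1−0.02)·∏(1−qᵢ) over the active causes.
P(price drop | poor earnings report) = 0.45218×0.672 + 0.872906×0.328 = 0.303865 + 0.286313 = 0.590178
The sector-wide selloff-present share is 0.872906×0.328 = 0.286313.
Hence the posterior is 0.286313/0.590178 ≈ 0.485.

P(sector-wide selloff | price drop, poor earnings report) ≈ 0.485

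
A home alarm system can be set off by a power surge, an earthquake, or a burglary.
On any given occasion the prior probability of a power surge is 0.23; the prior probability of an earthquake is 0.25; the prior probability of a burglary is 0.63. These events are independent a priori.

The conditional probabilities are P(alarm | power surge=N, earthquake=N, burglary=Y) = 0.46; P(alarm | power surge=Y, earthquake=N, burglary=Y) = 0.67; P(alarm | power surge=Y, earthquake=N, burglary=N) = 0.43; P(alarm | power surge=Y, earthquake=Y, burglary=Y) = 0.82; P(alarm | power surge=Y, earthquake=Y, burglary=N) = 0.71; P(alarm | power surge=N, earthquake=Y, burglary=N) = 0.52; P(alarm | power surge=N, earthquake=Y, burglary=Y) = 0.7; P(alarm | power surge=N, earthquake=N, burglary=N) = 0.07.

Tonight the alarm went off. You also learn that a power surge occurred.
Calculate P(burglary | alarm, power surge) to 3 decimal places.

By total probability over the 4 (earthquake, burglary) configurations:
  P(alarm | power surge) = 0.43*0.75*0.37 + 0.67*0.75*0.63 + 0.71*0.25*0.37 + 0.82*0.25*0.63
        = 0.119325 + 0.316575 + 0.065675 + 0.129150 = 0.630725
The terms with burglary present sum to 0.445725, so
  P(burglary | alarm, power surge) = 0.445725 / 0.630725 ≈ 0.707

P(burglary | alarm, power surge) ≈ 0.707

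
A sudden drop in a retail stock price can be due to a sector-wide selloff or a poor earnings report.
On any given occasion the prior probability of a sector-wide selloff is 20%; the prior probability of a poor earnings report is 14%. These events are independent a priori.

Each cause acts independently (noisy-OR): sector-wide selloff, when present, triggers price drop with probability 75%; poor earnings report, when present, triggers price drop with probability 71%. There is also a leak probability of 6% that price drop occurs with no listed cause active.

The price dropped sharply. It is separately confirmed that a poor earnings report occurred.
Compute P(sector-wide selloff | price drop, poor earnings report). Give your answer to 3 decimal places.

P(sector-wide selloff | price drop, poor earnings report) ≈ 0.243

Under noisy-OR, P(price drop | causes) = 1 − (1−0.06)·∏(1−qᵢ) over the active causes.
Weight on sector-wide selloff=true, given the evidence: 0.93185*0.2 = 0.186370
The normalizing constant is 0.7274*0.8 + 0.93185*0.2 = 0.768290
P(sector-wide selloff | price drop, poor earnings report) = 0.186370/0.768290 ≈ 0.243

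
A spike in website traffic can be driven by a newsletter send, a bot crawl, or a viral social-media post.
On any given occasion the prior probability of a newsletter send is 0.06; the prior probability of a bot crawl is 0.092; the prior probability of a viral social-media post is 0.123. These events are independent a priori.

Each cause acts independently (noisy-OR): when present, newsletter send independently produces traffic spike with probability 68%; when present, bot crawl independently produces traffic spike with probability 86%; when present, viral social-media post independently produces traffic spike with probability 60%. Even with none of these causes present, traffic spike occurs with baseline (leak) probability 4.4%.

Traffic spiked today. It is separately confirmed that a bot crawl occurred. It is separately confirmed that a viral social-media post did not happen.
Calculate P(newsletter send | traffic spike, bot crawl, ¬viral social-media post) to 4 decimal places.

P(newsletter send | traffic spike, bot crawl, ¬viral social-media post) ≈ 0.0659

Under noisy-OR, P(traffic spike | causes) = 1 − (1−0.044)·∏(1−qᵢ) over the active causes.
For the numerator, keep only newsletter send=true terms: 0.957171*0.06 = 0.057430
Normalizer over all consistent configurations: 0.86616*0.94 + 0.957171*0.06 = 0.871620
Posterior = 0.057430 / 0.871620 ≈ 0.0659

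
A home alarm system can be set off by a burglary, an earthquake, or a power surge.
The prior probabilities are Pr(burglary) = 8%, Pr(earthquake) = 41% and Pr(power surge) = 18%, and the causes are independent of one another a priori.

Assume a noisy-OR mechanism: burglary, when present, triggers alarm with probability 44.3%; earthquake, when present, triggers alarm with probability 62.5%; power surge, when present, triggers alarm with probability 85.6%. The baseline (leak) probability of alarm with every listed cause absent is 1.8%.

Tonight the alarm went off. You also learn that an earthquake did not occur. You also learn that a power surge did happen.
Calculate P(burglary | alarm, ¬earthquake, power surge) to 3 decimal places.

Under noisy-OR, P(alarm | causes) = 1 − (1−0.018)·∏(1−qᵢ) over the active causes.
P(alarm | ¬earthquake, power surge) = 0.858592*0.92 + 0.921236*0.08 = 0.789905 + 0.073699 = 0.863604
Restricting to configurations with burglary present: 0.921236*0.08 = 0.073699.
Hence the posterior is 0.073699/0.863604 ≈ 0.085.

P(burglary | alarm, ¬earthquake, power surge) ≈ 0.085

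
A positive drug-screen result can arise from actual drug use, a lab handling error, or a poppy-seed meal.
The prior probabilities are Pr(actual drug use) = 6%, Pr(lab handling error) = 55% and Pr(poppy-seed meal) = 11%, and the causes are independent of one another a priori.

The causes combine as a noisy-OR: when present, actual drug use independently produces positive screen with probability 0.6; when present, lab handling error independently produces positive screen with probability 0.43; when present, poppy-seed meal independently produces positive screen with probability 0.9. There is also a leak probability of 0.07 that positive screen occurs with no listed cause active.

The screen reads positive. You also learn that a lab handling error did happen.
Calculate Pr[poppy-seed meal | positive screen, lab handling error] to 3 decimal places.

Pr[poppy-seed meal | positive screen, lab handling error] ≈ 0.193

Under noisy-OR, P(positive screen | causes) = 1 − (1−0.07)·∏(1−qᵢ) over the active causes.
P(positive screen | lab handling error) = 0.4699×0.94×0.89 + 0.94699×0.94×0.11 + 0.78796×0.06×0.89 + 0.978796×0.06×0.11 = 0.393118 + 0.097919 + 0.042077 + 0.006460 = 0.539574
The poppy-seed meal-present share is 0.097919 + 0.006460 = 0.104379.
Hence the posterior is 0.104379/0.539574 ≈ 0.193.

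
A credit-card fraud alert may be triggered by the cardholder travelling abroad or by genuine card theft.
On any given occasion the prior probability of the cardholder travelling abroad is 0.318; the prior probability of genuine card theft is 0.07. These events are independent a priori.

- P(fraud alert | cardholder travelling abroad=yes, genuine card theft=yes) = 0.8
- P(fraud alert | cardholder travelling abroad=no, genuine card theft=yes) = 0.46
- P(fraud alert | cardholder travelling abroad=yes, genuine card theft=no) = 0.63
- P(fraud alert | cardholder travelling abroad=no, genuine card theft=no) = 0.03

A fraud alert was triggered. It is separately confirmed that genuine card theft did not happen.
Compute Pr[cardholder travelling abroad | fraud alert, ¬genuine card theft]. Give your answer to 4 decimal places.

Numerator (weight on configurations with cardholder travelling abroad): 0.63*0.318 = 0.200340
Denominator P(fraud alert | ¬genuine card theft): 0.03*0.682 + 0.63*0.318 = 0.220800
Posterior = 0.200340 / 0.220800 ≈ 0.9073

Pr[cardholder travelling abroad | fraud alert, ¬genuine card theft] ≈ 0.9073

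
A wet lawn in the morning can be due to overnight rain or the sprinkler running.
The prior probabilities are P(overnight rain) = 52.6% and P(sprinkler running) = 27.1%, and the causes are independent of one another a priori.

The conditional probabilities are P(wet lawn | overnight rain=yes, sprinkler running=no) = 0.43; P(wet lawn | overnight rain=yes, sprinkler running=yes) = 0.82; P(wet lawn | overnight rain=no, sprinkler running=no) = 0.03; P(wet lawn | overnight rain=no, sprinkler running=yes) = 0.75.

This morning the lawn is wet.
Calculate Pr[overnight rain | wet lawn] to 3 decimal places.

Enumerate the 4 (overnight rain, sprinkler running) configurations and weight by the priors:
  P(wet lawn) = 0.03·0.474·0.729 + 0.75·0.474·0.271 + 0.43·0.526·0.729 + 0.82·0.526·0.271
        = 0.010366 + 0.096340 + 0.164885 + 0.116888 = 0.388479
Configurations with overnight rain contribute 0.281773, so
  P(overnight rain | wet lawn) = 0.281773 / 0.388479 ≈ 0.725

Pr[overnight rain | wet lawn] ≈ 0.725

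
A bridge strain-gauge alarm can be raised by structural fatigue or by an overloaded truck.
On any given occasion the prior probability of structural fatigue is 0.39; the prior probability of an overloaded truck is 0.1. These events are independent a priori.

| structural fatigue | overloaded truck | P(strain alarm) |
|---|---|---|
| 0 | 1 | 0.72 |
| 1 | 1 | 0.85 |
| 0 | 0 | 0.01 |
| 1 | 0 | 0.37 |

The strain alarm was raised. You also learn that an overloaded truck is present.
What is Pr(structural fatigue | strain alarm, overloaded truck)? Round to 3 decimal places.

Pr(structural fatigue | strain alarm, overloaded truck) ≈ 0.430

Enumerate both values of structural fatigue and weight by the priors:
  P(strain alarm | overloaded truck) = 0.72×0.61 + 0.85×0.39
        = 0.439200 + 0.331500 = 0.770700
Configurations with structural fatigue contribute 0.331500, so
  P(structural fatigue | strain alarm, overloaded truck) = 0.331500 / 0.770700 ≈ 0.430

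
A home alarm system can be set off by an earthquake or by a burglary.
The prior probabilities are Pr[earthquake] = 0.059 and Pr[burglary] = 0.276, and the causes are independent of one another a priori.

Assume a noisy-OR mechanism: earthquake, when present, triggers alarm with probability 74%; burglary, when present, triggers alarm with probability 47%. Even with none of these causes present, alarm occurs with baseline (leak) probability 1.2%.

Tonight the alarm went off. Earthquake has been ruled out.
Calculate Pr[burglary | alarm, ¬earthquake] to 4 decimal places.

Pr[burglary | alarm, ¬earthquake] ≈ 0.9380

Under noisy-OR, P(alarm | causes) = 1 − (1−0.012)·∏(1−qᵢ) over the active causes.
For the numerator, keep only burglary=true terms: 0.47636×0.276 = 0.131475
Denominator P(alarm | ¬earthquake): 0.012×0.724 + 0.47636×0.276 = 0.140163
Posterior = 0.131475 / 0.140163 ≈ 0.9380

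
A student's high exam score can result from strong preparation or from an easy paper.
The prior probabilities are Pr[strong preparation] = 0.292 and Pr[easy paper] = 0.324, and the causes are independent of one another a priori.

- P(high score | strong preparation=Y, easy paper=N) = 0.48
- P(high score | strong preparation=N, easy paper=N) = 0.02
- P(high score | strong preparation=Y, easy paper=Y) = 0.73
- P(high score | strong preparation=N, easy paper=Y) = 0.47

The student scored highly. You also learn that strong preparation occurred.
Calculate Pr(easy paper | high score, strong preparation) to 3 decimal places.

Pr(easy paper | high score, strong preparation) ≈ 0.422

Weight on easy paper=true, given the evidence: 0.73*0.324 = 0.236520
Denominator P(high score | strong preparation): 0.48*0.676 + 0.73*0.324 = 0.561000
Posterior = 0.236520 / 0.561000 ≈ 0.422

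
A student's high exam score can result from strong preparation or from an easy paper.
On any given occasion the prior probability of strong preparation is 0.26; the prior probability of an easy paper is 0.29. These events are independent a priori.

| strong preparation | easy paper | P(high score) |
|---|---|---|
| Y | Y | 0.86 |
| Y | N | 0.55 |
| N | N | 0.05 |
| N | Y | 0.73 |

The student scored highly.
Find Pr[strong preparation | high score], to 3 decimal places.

Pr[strong preparation | high score] ≈ 0.476

Sum P(high score|·) weighted by the priors over the 4 (strong preparation, easy paper) configurations:
  P(high score) = 0.05*0.74*0.71 + 0.73*0.74*0.29 + 0.55*0.26*0.71 + 0.86*0.26*0.29
        = 0.026270 + 0.156658 + 0.101530 + 0.064844 = 0.349302
Keeping only the strong preparation-present terms gives 0.166374, so
  P(strong preparation | high score) = 0.166374 / 0.349302 ≈ 0.476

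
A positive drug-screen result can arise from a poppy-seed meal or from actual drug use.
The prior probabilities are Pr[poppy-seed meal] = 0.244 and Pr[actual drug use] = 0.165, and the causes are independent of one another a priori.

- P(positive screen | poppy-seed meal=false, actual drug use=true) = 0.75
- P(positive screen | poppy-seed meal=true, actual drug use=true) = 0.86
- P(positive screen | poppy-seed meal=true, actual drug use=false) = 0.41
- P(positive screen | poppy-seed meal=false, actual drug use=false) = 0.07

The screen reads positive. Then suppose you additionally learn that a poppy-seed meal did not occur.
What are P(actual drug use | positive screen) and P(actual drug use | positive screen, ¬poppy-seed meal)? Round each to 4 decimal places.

P(actual drug use | positive screen) ≈ 0.5009; P(actual drug use | positive screen, ¬poppy-seed meal) ≈ 0.6792

Weight on actual drug use=true, given the evidence: 0.093555 + 0.034624 = 0.128179
The normalizing constant is 0.07·0.756·0.835 + 0.75·0.756·0.165 + 0.41·0.244·0.835 + 0.86·0.244·0.165 = 0.255900
P(actual drug use | positive screen) = 0.128179/0.255900 ≈ 0.5009

Now condition on the additional information:
P(positive screen | ¬poppy-seed meal) = 0.07×0.835 + 0.75×0.165 = 0.058450 + 0.123750 = 0.182200
Restricting to configurations with actual drug use present: 0.75×0.165 = 0.123750.
Hence the posterior is 0.123750/0.182200 ≈ 0.6792.
With poppy-seed meal excluded, actual drug use must carry more of the explanatory weight for the positive screen.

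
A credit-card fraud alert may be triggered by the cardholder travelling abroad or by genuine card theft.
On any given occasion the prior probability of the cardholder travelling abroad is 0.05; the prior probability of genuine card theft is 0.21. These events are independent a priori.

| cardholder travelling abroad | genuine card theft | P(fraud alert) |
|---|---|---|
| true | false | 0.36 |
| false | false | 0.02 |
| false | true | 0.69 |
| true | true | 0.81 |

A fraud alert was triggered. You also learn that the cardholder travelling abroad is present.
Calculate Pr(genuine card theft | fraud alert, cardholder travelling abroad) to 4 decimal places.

Pr(genuine card theft | fraud alert, cardholder travelling abroad) ≈ 0.3743

For the numerator, keep only genuine card theft=true terms: 0.81·0.21 = 0.170100
Normalizer over all consistent configurations: 0.36·0.79 + 0.81·0.21 = 0.454500
Posterior = 0.170100 / 0.454500 ≈ 0.3743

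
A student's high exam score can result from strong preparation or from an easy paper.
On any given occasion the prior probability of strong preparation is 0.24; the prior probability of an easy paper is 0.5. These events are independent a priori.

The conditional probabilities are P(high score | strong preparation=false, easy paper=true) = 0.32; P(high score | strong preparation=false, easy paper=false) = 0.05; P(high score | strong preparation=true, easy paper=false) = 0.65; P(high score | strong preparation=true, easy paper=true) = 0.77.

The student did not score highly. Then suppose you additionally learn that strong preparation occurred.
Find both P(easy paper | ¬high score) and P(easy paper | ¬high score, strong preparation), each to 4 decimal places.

P(easy paper | ¬high score) ≈ 0.4151; P(easy paper | ¬high score, strong preparation) ≈ 0.3966

Sum P(¬high score|·) weighted by the priors over the 4 (strong preparation, easy paper) configurations:
  P(¬high score) = 0.95*0.76*0.5 + 0.68*0.76*0.5 + 0.35*0.24*0.5 + 0.23*0.24*0.5
        = 0.361000 + 0.258400 + 0.042000 + 0.027600 = 0.689000
Configurations with easy paper contribute 0.286000, so
  P(easy paper | ¬high score) = 0.286000 / 0.689000 ≈ 0.4151

Now also conditioning on strong preparation=true:
P(¬high score | strong preparation) = 0.35*0.5 + 0.23*0.5 = 0.175000 + 0.115000 = 0.290000
The easy paper-present share is 0.23*0.5 = 0.115000.
P(easy paper | ¬high score, strong preparation) = 0.115000 / 0.290000 ≈ 0.3966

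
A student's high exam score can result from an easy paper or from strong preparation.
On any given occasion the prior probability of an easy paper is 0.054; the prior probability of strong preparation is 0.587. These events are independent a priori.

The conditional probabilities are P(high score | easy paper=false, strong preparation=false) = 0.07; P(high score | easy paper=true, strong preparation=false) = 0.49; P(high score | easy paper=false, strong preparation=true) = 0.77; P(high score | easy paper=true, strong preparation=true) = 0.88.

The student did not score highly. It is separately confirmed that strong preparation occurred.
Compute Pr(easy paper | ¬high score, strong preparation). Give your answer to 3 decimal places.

Pr(easy paper | ¬high score, strong preparation) ≈ 0.029

P(¬high score | strong preparation) = 0.23×0.946 + 0.12×0.054 = 0.217580 + 0.006480 = 0.224060
Of this, 0.006480 comes from 0.12×0.054 (the easy paper=true cases).
P(easy paper | ¬high score, strong preparation) = 0.006480 / 0.224060 ≈ 0.029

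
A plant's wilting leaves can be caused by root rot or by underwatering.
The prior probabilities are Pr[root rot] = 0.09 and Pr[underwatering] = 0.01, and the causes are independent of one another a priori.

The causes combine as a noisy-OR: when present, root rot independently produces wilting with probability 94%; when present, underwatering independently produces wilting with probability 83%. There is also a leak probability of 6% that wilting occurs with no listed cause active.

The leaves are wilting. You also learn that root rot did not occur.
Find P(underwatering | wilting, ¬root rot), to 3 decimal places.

P(underwatering | wilting, ¬root rot) ≈ 0.124

Under noisy-OR, P(wilting | causes) = 1 − (1−0.06)·∏(1−qᵢ) over the active causes.
Weight on underwatering=true, given the evidence: 0.8402×0.01 = 0.008402
Denominator P(wilting | ¬root rot): 0.06×0.99 + 0.8402×0.01 = 0.067802
Posterior = 0.008402 / 0.067802 ≈ 0.124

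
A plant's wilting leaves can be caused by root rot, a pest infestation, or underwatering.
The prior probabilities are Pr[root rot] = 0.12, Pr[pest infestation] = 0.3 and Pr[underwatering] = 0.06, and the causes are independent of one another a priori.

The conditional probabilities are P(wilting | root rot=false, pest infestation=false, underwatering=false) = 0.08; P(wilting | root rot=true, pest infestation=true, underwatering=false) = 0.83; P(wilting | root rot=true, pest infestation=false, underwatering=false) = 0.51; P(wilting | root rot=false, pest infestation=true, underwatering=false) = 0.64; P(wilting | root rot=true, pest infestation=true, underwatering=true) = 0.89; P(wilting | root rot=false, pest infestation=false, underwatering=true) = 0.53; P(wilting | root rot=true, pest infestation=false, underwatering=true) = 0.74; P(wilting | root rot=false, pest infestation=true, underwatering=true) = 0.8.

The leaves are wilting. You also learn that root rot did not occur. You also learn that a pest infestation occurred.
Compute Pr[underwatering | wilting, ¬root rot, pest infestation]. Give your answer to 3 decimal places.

Pr[underwatering | wilting, ¬root rot, pest infestation] ≈ 0.074

Sum P(wilting|·) weighted by the priors over both values of underwatering:
  P(wilting | ¬root rot, pest infestation) = 0.64·0.94 + 0.8·0.06
        = 0.601600 + 0.048000 = 0.649600
Keeping only the underwatering-present terms gives 0.048000, so
  P(underwatering | wilting, ¬root rot, pest infestation) = 0.048000 / 0.649600 ≈ 0.074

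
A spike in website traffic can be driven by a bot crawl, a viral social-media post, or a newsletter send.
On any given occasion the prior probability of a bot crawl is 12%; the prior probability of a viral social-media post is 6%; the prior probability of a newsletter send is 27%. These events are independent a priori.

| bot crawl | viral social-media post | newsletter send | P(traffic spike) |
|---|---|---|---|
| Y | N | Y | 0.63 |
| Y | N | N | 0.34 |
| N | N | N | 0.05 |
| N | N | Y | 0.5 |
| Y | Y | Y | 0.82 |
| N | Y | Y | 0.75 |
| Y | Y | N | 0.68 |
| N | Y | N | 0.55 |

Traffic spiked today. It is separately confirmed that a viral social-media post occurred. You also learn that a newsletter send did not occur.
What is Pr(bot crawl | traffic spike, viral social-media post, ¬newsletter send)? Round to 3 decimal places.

Pr(bot crawl | traffic spike, viral social-media post, ¬newsletter send) ≈ 0.144

Enumerate both values of bot crawl and weight by the priors:
  P(traffic spike | viral social-media post, ¬newsletter send) = 0.55*0.88 + 0.68*0.12
        = 0.484000 + 0.081600 = 0.565600
Keeping only the bot crawl-present terms gives 0.081600, so
  P(bot crawl | traffic spike, viral social-media post, ¬newsletter send) = 0.081600 / 0.565600 ≈ 0.144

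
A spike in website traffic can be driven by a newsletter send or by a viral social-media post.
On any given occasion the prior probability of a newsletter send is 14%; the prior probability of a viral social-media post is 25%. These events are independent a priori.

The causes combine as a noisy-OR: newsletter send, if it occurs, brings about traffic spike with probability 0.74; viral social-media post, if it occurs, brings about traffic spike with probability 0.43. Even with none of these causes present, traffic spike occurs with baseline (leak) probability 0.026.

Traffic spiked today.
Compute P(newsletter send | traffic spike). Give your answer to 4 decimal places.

Under noisy-OR, P(traffic spike | causes) = 1 − (1−0.026)·∏(1−qᵢ) over the active causes.
P(traffic spike) = 0.026×0.86×0.75 + 0.44482×0.86×0.25 + 0.74676×0.14×0.75 + 0.855653×0.14×0.25 = 0.016770 + 0.095636 + 0.078410 + 0.029948 = 0.220764
Of this, 0.108358 comes from 0.078410 + 0.029948 (the newsletter send=true cases).
Hence the posterior is 0.108358/0.220764 ≈ 0.4908.

P(newsletter send | traffic spike) ≈ 0.4908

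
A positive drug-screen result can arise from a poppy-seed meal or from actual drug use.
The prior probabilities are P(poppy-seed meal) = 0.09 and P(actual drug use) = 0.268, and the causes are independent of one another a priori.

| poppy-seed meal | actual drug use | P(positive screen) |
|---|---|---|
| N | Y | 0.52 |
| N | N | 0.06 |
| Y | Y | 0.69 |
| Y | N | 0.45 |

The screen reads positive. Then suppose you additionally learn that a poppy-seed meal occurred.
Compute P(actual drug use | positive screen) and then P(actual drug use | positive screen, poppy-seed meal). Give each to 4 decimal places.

P(actual drug use | positive screen) ≈ 0.6733; P(actual drug use | positive screen, poppy-seed meal) ≈ 0.3595

By total probability over the 4 (poppy-seed meal, actual drug use) configurations:
  P(positive screen) = 0.06·0.91·0.732 + 0.52·0.91·0.268 + 0.45·0.09·0.732 + 0.69·0.09·0.268
        = 0.039967 + 0.126818 + 0.029646 + 0.016643 = 0.213074
The terms with actual drug use present sum to 0.143461, so
  P(actual drug use | positive screen) = 0.143461 / 0.213074 ≈ 0.6733

With the extra evidence:
By total probability over both values of actual drug use:
  P(positive screen | poppy-seed meal) = 0.45·0.732 + 0.69·0.268
        = 0.329400 + 0.184920 = 0.514320
The terms with actual drug use present sum to 0.184920, so
  P(actual drug use | positive screen, poppy-seed meal) = 0.184920 / 0.514320 ≈ 0.3595
— poppy-seed meal explains away the evidence for actual drug use.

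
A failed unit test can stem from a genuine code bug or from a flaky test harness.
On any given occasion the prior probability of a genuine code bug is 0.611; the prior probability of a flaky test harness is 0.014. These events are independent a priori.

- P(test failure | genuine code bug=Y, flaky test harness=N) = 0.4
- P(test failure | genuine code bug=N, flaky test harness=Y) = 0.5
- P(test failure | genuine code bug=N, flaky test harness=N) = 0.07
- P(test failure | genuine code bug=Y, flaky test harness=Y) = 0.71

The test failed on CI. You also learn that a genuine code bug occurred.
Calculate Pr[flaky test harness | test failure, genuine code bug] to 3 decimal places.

Pr[flaky test harness | test failure, genuine code bug] ≈ 0.025

By total probability over both values of flaky test harness:
  P(test failure | genuine code bug) = 0.4*0.986 + 0.71*0.014
        = 0.394400 + 0.009940 = 0.404340
Keeping only the flaky test harness-present terms gives 0.009940, so
  P(flaky test harness | test failure, genuine code bug) = 0.009940 / 0.404340 ≈ 0.025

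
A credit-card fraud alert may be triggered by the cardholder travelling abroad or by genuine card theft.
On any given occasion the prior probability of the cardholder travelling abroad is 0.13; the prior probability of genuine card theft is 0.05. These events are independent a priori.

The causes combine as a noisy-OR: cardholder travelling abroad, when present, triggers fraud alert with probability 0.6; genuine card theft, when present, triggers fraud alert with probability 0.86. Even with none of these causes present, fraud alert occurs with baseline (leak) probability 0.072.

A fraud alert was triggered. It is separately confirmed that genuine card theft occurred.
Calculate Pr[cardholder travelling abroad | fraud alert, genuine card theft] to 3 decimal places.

Pr[cardholder travelling abroad | fraud alert, genuine card theft] ≈ 0.140

Under noisy-OR, P(fraud alert | causes) = 1 − (1−0.072)·∏(1−qᵢ) over the active causes.
For the numerator, keep only cardholder travelling abroad=true terms: 0.948032*0.13 = 0.123244
Normalizer over all consistent configurations: 0.87008*0.87 + 0.948032*0.13 = 0.880214
P(cardholder travelling abroad | fraud alert, genuine card theft) = 0.123244/0.880214 ≈ 0.140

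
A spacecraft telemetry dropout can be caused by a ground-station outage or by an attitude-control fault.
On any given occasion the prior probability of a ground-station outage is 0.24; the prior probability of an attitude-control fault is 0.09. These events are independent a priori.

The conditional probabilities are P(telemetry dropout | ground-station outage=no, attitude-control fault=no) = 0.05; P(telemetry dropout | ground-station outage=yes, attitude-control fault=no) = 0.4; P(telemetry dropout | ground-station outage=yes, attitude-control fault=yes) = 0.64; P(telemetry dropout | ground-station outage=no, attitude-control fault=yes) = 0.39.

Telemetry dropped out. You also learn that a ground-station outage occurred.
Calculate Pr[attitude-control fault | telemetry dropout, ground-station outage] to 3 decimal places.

Numerator (weight on configurations with attitude-control fault): 0.64×0.09 = 0.057600
Normalizer over all consistent configurations: 0.4×0.91 + 0.64×0.09 = 0.421600
Posterior = 0.057600 / 0.421600 ≈ 0.137

Pr[attitude-control fault | telemetry dropout, ground-station outage] ≈ 0.137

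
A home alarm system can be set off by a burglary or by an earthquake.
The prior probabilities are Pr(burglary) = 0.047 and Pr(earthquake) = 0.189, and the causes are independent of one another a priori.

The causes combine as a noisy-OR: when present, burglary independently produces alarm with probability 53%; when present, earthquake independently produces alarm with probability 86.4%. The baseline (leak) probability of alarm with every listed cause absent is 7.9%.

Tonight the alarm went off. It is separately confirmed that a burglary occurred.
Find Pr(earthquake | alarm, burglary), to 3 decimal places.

Pr(earthquake | alarm, burglary) ≈ 0.279

Under noisy-OR, P(alarm | causes) = 1 − (1−0.079)·∏(1−qᵢ) over the active causes.
Numerator (weight on configurations with earthquake): 0.94113*0.189 = 0.177874
The normalizing constant is 0.56713*0.811 + 0.94113*0.189 = 0.637816
Posterior = 0.177874 / 0.637816 ≈ 0.279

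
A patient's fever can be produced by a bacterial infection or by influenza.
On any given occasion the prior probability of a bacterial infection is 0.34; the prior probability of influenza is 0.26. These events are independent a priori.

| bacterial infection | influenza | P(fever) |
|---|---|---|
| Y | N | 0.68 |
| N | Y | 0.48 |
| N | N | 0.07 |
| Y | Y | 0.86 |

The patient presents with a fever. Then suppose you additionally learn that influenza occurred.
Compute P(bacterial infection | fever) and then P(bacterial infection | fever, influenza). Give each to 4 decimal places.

P(bacterial infection | fever) ≈ 0.6795; P(bacterial infection | fever, influenza) ≈ 0.4800

Weight on bacterial infection=true, given the evidence: 0.171088 + 0.076024 = 0.247112
The normalizing constant is 0.07*0.66*0.74 + 0.48*0.66*0.26 + 0.68*0.34*0.74 + 0.86*0.34*0.26 = 0.363668
Posterior = 0.247112 / 0.363668 ≈ 0.6795

With the extra evidence:
Enumerate both values of bacterial infection and weight by the priors:
  P(fever | influenza) = 0.48*0.66 + 0.86*0.34
        = 0.316800 + 0.292400 = 0.609200
Keeping only the bacterial infection-present terms gives 0.292400, so
  P(bacterial infection | fever, influenza) = 0.292400 / 0.609200 ≈ 0.4800
The drop from 0.6795 to 0.4800 is the explaining-away (discounting) effect.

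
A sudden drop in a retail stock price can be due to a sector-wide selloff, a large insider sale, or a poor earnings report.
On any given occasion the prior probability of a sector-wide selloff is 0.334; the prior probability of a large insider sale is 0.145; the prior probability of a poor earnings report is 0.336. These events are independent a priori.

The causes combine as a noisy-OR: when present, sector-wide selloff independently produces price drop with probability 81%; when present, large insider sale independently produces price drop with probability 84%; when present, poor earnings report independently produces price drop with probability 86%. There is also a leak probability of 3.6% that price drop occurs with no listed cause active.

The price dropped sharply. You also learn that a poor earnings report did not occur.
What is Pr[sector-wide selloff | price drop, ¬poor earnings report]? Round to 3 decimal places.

Pr[sector-wide selloff | price drop, ¬poor earnings report] ≈ 0.733

Under noisy-OR, P(price drop | causes) = 1 − (1−0.036)·∏(1−qᵢ) over the active causes.
For the numerator, keep only sector-wide selloff=true terms: 0.233265 + 0.047011 = 0.280276
The normalizing constant is 0.036·0.666·0.855 + 0.84576·0.666·0.145 + 0.81684·0.334·0.855 + 0.970694·0.334·0.145 = 0.382450
P(sector-wide selloff | price drop, ¬poor earnings report) = 0.280276/0.382450 ≈ 0.733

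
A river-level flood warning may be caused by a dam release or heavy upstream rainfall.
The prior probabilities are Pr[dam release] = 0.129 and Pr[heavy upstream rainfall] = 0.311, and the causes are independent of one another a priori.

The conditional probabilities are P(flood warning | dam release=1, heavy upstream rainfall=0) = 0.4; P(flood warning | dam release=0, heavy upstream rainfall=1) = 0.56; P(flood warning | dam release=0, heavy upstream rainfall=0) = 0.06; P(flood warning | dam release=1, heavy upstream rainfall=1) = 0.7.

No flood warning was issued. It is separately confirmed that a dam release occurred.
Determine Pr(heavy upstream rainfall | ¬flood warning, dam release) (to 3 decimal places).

Pr(heavy upstream rainfall | ¬flood warning, dam release) ≈ 0.184

P(¬flood warning | dam release) = 0.6×0.689 + 0.3×0.311 = 0.413400 + 0.093300 = 0.506700
The heavy upstream rainfall-present share is 0.3×0.311 = 0.093300.
So P(heavy upstream rainfall | ¬flood warning, dam release) = 0.093300/0.506700 ≈ 0.184.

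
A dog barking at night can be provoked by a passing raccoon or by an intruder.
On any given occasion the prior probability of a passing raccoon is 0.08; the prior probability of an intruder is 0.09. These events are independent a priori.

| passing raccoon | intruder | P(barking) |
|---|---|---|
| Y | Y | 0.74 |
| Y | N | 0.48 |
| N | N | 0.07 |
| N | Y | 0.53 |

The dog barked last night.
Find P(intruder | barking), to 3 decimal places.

P(barking) = 0.07×0.92×0.91 + 0.53×0.92×0.09 + 0.48×0.08×0.91 + 0.74×0.08×0.09 = 0.058604 + 0.043884 + 0.034944 + 0.005328 = 0.142760
Restricting to configurations with intruder present: 0.043884 + 0.005328 = 0.049212.
Hence the posterior is 0.049212/0.142760 ≈ 0.345.

P(intruder | barking) ≈ 0.345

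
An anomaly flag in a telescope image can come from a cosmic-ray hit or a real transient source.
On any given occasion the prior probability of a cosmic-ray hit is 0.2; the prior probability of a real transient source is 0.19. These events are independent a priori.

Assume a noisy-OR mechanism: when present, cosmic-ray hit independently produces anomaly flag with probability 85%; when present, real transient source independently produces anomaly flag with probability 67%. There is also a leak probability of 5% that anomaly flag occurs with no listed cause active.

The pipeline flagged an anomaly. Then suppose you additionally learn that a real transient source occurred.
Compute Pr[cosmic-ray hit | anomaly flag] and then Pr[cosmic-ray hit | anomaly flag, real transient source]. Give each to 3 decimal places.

Under noisy-OR, P(anomaly flag | causes) = 1 − (1−0.05)·∏(1−qᵢ) over the active causes.
P(anomaly flag) = 0.05×0.8×0.81 + 0.6865×0.8×0.19 + 0.8575×0.2×0.81 + 0.952975×0.2×0.19 = 0.032400 + 0.104348 + 0.138915 + 0.036213 = 0.311876
Restricting to configurations with cosmic-ray hit present: 0.138915 + 0.036213 = 0.175128.
So P(cosmic-ray hit | anomaly flag) = 0.175128/0.311876 ≈ 0.562.

Now condition on the additional information:
Sum P(anomaly flag|·) weighted by the priors over both values of cosmic-ray hit:
  P(anomaly flag | real transient source) = 0.6865×0.8 + 0.952975×0.2
        = 0.549200 + 0.190595 = 0.739795
The terms with cosmic-ray hit present sum to 0.190595, so
  P(cosmic-ray hit | anomaly flag, real transient source) = 0.190595 / 0.739795 ≈ 0.258

Pr[cosmic-ray hit | anomaly flag] ≈ 0.562; Pr[cosmic-ray hit | anomaly flag, real transient source] ≈ 0.258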